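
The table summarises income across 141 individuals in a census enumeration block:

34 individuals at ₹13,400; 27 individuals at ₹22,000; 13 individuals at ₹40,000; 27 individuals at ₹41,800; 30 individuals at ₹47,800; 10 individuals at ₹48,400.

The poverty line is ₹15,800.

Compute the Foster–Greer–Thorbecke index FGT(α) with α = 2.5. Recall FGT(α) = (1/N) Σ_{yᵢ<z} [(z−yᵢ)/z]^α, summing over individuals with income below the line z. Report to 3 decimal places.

Incomes under z: 34×₹13,400 (q = 34 of N = 141).
Gap ratios (z−y)/z: (15800−13400)/15800 = 0.1519 (×34).
Raised to α = 2.5: 0.00899 (×34).
Sum = 0.305748; FGT(2.5) = 0.305748 / 141 = 0.002.

0.002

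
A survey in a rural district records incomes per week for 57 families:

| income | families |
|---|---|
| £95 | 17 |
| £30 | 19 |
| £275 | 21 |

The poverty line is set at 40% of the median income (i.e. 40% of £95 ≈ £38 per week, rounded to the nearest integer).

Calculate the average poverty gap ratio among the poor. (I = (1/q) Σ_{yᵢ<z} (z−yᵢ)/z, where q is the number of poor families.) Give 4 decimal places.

Poor units: 19×£30 (q = 19 of N = 57).
Relative gaps: 0.2105 (×19); sum = 4.000000.
I averages over the q = 19 poor units only: 4.000000 / 19 = 0.2105.

0.2105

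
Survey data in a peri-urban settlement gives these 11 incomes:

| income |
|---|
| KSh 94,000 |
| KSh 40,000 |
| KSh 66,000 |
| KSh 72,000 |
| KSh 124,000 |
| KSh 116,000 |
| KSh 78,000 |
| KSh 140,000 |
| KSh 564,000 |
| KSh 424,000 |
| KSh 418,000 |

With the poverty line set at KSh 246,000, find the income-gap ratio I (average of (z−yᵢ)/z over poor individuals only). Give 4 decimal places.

Incomes under z: KSh 40,000, KSh 66,000, KSh 72,000, KSh 78,000, KSh 94,000, KSh 116,000, KSh 124,000, KSh 140,000 (q = 8 of N = 11).
Shortfall ratios (z−y)/z: 0.8374, 0.7317, 0.7073, 0.6829, 0.6179, 0.5285, 0.4959, 0.4309; sum = 5.032520.
The income-gap ratio divides by q (the poor only): 5.032520 / 8 = 0.6291.

0.6291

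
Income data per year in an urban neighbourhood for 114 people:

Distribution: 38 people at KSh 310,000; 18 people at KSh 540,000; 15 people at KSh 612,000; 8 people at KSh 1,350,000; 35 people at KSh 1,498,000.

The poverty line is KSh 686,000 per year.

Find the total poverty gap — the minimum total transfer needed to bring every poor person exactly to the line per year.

Poor units: 38×KSh 310,000, 18×KSh 540,000, 15×KSh 612,000 (q = 71 of N = 114).
Individual gaps: 38×(686000−310000) = 14288000; 18×(686000−540000) = 2628000; 15×(686000−612000) = 1110000.
Aggregate gap = KSh 18,026,000.

KSh 18,026,000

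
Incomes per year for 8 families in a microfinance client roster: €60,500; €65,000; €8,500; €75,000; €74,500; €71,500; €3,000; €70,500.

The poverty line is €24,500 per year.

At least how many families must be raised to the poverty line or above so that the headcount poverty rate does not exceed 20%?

1

2 of the 8 families are poor, so H = 2/8 = 0.250.
A headcount ratio of at most 20% allows at most ⌊0.20 × 8⌋ = 1 poor families.
So at least 2 − 1 = 1 must be lifted.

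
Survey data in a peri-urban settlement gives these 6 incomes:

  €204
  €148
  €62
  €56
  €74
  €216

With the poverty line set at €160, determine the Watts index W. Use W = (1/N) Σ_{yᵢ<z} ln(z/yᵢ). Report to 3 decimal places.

0.474

Poor units: €56, €62, €74, €148 (q = 4 of N = 6).
Log gaps: ln(160/56) = 1.0498; ln(160/62) = 0.9480; ln(160/74) = 0.7711; ln(160/148) = 0.0780.
W = 2.846932 / 6 = 0.474.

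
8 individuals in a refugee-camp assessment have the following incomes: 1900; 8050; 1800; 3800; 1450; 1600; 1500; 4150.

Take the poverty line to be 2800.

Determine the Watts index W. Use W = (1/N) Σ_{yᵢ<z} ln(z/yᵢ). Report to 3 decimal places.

0.334

Below the line: 1450, 1500, 1600, 1800, 1900 (q = 5 of N = 8).
Log shortfalls: ln(2800/1450) = 0.6581; ln(2800/1500) = 0.6242; ln(2800/1600) = 0.5596; ln(2800/1800) = 0.4418; ln(2800/1900) = 0.3878.
W = 2.671424 / 8 = 0.334.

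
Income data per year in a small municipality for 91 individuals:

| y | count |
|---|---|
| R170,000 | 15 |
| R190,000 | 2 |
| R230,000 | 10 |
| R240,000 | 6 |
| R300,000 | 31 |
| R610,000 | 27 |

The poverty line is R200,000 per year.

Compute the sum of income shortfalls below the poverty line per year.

Incomes under z: 15×R170,000, 2×R190,000 (q = 17 of N = 91).
Individual gaps: 15×(200000−170000) = 450000; 2×(200000−190000) = 20000.
Aggregate gap = R470,000.

R470,000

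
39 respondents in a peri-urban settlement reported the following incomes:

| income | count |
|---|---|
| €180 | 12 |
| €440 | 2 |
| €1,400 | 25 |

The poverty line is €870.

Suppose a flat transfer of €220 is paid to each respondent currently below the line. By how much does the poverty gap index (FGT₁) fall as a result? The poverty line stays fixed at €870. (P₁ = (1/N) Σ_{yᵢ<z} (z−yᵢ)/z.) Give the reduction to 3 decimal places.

Before: below the line — 12×€180, 2×€440; poverty gap index (FGT₁) = 0.26938.
After the €220 transfer: below the line — 12×€400, 2×€660; poverty gap index (FGT₁) = 0.17860.
Reduction = 0.26938 − 0.17860 = 0.091.

0.091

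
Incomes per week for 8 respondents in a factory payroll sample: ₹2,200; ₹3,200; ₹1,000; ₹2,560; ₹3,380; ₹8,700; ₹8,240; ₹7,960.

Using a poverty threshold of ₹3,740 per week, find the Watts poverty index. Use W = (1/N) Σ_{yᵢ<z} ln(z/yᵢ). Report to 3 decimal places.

Poor units: ₹1,000, ₹2,200, ₹2,560, ₹3,200, ₹3,380 (q = 5 of N = 8).
Log shortfalls: ln(3740/1000) = 1.3191; ln(3740/2200) = 0.5306; ln(3740/2560) = 0.3791; ln(3740/3200) = 0.1559; ln(3740/3380) = 0.1012.
W = 2.485937 / 8 = 0.311.

0.311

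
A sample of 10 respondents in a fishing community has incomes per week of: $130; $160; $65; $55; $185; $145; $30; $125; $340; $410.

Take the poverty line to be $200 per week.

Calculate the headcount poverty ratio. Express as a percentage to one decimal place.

80.0%

8 of the 10 respondents have income below $200.
H = 8/10 = 80.0%.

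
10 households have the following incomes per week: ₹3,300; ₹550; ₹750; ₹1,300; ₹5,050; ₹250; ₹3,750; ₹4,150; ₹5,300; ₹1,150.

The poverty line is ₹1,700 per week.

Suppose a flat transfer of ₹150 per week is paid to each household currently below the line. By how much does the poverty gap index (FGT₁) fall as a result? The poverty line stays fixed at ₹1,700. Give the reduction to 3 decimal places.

0.044

Before: below the line — ₹250, ₹550, ₹750, ₹1,150, ₹1,300; poverty gap index (FGT₁) = 0.26471.
After the ₹150 transfer: below the line — ₹400, ₹700, ₹900, ₹1,300, ₹1,450; poverty gap index (FGT₁) = 0.22059.
Reduction = 0.26471 − 0.22059 = 0.044.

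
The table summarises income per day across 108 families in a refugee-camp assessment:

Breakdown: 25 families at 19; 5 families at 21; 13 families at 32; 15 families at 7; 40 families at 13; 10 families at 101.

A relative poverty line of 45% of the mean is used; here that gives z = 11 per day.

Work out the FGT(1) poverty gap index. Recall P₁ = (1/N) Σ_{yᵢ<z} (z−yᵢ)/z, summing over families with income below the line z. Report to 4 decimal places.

0.0505

Below the line: 15×7 (q = 15 of N = 108).
Relative gaps: (11−7)/11 = 0.3636 (×15).
Sum of shortfalls = 5.454545; P₁ averages over all N: 5.454545 / 108 = 0.0505.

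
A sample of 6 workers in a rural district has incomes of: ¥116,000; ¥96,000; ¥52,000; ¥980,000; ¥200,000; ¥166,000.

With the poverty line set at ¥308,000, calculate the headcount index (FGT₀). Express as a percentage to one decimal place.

5 of the 6 workers have income below ¥308,000.
H = 5/6 = 83.3%.

83.3%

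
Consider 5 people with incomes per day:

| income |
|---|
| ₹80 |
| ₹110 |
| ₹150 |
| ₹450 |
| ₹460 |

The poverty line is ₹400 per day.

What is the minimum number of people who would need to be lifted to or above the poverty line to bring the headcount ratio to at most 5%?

3 of the 5 people are poor, so H = 3/5 = 0.600.
A headcount ratio of at most 5% allows at most ⌊0.05 × 5⌋ = 0 poor people.
So at least 3 − 0 = 3 must be lifted.

3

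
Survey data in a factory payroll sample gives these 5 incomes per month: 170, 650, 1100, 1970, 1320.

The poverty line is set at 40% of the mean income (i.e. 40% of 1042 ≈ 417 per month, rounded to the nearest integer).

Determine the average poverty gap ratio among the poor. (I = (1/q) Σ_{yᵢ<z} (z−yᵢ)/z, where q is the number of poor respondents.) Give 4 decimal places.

Below z: 170 (q = 1 of N = 5).
Relative gaps: 0.5923; sum = 0.592326.
I averages over the q = 1 poor units only: 0.592326 / 1 = 0.5923.

0.5923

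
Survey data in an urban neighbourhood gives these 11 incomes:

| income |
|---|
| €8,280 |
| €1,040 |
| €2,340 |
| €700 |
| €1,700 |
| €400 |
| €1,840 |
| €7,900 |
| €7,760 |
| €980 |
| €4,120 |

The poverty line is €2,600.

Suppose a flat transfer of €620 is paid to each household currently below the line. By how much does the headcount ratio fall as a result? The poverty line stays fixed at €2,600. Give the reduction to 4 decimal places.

Before: below the line — €400, €700, €980, €1,040, €1,700, €1,840, €2,340; headcount ratio = 0.636364.
After the €620 transfer: below the line — €1,020, €1,320, €1,600, €1,660, €2,320, €2,460; headcount ratio = 0.545455.
Reduction = 0.636364 − 0.545455 = 0.0909.

0.0909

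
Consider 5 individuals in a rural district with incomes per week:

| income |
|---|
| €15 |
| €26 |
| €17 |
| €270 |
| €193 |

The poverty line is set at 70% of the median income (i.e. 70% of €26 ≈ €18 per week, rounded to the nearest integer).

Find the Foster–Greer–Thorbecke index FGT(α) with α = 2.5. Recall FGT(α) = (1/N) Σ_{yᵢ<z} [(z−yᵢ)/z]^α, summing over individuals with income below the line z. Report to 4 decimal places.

Incomes under z: €15, €17 (q = 2 of N = 5).
Gap ratios (z−y)/z: (18−15)/18 = 0.1667; (18−17)/18 = 0.0556.
Raised to α = 2.5: 0.01134; 0.00073.
Sum = 0.012068; FGT(2.5) = 0.012068 / 5 = 0.0024.

0.0024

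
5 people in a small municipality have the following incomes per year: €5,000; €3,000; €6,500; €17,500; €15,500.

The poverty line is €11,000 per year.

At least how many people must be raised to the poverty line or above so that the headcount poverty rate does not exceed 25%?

3 of the 5 people are poor, so H = 3/5 = 0.600.
A headcount ratio of at most 25% allows at most ⌊0.25 × 5⌋ = 1 poor people.
So at least 3 − 1 = 2 must be lifted.

2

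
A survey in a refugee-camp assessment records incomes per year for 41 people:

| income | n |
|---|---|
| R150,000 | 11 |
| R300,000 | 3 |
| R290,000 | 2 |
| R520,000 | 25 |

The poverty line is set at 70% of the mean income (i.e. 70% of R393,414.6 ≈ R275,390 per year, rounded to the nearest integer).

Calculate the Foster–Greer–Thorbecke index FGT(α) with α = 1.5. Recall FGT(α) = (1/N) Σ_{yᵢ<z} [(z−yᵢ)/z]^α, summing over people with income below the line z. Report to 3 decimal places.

0.082

Incomes under z: 11×R150,000 (q = 11 of N = 41).
Normalized shortfalls: (275390−150000)/275390 = 0.4553 (×11).
Raised to α = 1.5: 0.30724 (×11).
Sum = 3.379596; FGT(1.5) = 3.379596 / 41 = 0.082.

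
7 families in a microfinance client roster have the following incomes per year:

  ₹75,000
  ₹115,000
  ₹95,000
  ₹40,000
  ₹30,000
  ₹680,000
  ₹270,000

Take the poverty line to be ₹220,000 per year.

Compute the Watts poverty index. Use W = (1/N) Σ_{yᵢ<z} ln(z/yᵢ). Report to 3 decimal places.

Below z: ₹30,000, ₹40,000, ₹75,000, ₹95,000, ₹115,000 (q = 5 of N = 7).
Log shortfalls: ln(220000/30000) = 1.9924; ln(220000/40000) = 1.7047; ln(220000/75000) = 1.0761; ln(220000/95000) = 0.8398; ln(220000/115000) = 0.6487.
W = 6.261764 / 7 = 0.895.

0.895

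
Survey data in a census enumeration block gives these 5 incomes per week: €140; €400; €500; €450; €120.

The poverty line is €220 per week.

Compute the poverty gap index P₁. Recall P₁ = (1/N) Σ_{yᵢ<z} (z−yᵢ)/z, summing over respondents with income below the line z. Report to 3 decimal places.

0.164

Poor units: €120, €140 (q = 2 of N = 5).
Gap ratios (z−y)/z: (220−120)/220 = 0.4545; (220−140)/220 = 0.3636.
Sum of shortfalls = 0.818182; P₁ averages over all N: 0.818182 / 5 = 0.164.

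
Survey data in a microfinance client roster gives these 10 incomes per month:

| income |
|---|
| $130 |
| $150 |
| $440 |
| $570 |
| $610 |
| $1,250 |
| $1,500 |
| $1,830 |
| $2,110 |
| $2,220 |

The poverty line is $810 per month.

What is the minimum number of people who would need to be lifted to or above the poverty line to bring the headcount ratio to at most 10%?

5 of the 10 people are poor, so H = 5/10 = 0.500.
A headcount ratio of at most 10% allows at most ⌊0.10 × 10⌋ = 1 poor people.
So at least 5 − 1 = 4 must be lifted.

4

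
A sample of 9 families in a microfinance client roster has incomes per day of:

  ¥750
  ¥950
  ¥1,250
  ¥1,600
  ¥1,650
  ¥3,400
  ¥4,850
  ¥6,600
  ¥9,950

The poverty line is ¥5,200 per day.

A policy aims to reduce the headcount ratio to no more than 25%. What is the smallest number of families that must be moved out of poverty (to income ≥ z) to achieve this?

7 of the 9 families are poor, so H = 7/9 = 0.778.
A headcount ratio of at most 25% allows at most ⌊0.25 × 9⌋ = 2 poor families.
So at least 7 − 2 = 5 must be lifted.

5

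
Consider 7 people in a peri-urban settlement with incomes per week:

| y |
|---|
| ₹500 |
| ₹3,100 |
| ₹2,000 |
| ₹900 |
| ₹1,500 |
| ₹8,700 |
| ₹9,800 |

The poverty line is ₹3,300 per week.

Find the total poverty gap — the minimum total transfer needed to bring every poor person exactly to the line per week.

₹8,500

Below z: ₹500, ₹900, ₹1,500, ₹2,000, ₹3,100 (q = 5 of N = 7).
Individual gaps: 3300−500 = 2800; 3300−900 = 2400; 3300−1500 = 1800; 3300−2000 = 1300; 3300−3100 = 200.
Aggregate gap = ₹8,500.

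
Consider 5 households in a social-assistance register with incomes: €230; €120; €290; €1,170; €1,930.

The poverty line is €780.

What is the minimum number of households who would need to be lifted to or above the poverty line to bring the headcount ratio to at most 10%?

3

3 of the 5 households are poor, so H = 3/5 = 0.600.
A headcount ratio of at most 10% allows at most ⌊0.10 × 5⌋ = 0 poor households.
So at least 3 − 0 = 3 must be lifted.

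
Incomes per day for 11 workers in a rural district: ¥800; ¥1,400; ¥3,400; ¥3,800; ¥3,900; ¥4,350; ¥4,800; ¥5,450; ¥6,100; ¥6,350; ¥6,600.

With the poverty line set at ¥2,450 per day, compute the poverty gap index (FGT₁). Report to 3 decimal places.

0.100

Incomes under z: ¥800, ¥1,400 (q = 2 of N = 11).
Relative gaps: (2450−800)/2450 = 0.6735; (2450−1400)/2450 = 0.4286.
Sum of shortfalls = 1.102041; P₁ averages over all N: 1.102041 / 11 = 0.100.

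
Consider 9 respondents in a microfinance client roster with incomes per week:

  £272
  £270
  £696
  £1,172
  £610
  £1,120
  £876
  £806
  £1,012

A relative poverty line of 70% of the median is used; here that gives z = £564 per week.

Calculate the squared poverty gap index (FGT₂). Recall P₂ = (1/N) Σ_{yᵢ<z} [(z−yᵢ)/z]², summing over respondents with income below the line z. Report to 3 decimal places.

0.060

Below z: £270, £272 (q = 2 of N = 9).
Gap ratios (z−y)/z: (564−270)/564 = 0.5213; (564−272)/564 = 0.5177.
Squared: 0.2717; 0.2680.
Sum = 0.539774; P₂ = 0.539774 / 9 = 0.060.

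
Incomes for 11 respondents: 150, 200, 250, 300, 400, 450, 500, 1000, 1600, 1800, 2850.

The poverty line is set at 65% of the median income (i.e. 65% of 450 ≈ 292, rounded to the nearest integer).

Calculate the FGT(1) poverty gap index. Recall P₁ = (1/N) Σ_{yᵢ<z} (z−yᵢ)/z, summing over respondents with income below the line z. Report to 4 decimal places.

Poor units: 150, 200, 250 (q = 3 of N = 11).
Gap ratios (z−y)/z: (292−150)/292 = 0.4863; (292−200)/292 = 0.3151; (292−250)/292 = 0.1438.
Σ = 0.945205. Dividing by the full population N = 11 gives P₁ = 0.0859.

0.0859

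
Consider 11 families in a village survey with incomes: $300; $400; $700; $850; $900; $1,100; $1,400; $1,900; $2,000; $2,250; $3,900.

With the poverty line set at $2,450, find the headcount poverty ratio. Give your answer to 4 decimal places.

0.9091

10 of the 11 families have income below $2,450.
H = 10/11 = 0.9091.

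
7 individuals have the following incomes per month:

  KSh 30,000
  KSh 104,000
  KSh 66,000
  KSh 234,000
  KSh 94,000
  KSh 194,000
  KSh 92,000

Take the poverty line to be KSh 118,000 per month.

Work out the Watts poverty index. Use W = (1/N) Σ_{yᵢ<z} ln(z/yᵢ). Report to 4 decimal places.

0.3647

Below z: KSh 30,000, KSh 66,000, KSh 92,000, KSh 94,000, KSh 104,000 (q = 5 of N = 7).
Log gaps: ln(118000/30000) = 1.3695; ln(118000/66000) = 0.5810; ln(118000/92000) = 0.2489; ln(118000/94000) = 0.2274; ln(118000/104000) = 0.1263.
W = 2.553097 / 7 = 0.3647.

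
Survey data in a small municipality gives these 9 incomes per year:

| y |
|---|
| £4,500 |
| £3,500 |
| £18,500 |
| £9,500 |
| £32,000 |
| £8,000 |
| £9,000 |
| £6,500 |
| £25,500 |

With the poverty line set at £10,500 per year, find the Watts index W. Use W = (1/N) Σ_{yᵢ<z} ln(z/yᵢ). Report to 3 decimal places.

0.328

Below the line: £3,500, £4,500, £6,500, £8,000, £9,000, £9,500 (q = 6 of N = 9).
ln(z/y) terms: ln(10500/3500) = 1.0986; ln(10500/4500) = 0.8473; ln(10500/6500) = 0.4796; ln(10500/8000) = 0.2719; ln(10500/9000) = 0.1542; ln(10500/9500) = 0.1001.
W = 2.951651 / 9 = 0.328.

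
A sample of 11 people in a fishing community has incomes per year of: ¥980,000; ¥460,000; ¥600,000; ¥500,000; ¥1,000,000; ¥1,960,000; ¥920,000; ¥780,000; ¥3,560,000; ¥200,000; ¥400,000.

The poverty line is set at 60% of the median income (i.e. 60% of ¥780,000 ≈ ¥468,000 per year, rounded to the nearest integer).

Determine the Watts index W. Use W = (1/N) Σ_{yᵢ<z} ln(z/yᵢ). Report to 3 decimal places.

0.093

Poor units: ¥200,000, ¥400,000, ¥460,000 (q = 3 of N = 11).
Log gaps: ln(468000/200000) = 0.8502; ln(468000/400000) = 0.1570; ln(468000/460000) = 0.0172.
W = 1.024396 / 11 = 0.093.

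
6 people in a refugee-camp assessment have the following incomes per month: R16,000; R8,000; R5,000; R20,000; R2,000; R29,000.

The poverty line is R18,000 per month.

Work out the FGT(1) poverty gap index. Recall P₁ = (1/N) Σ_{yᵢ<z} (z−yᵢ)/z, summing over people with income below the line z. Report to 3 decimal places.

0.380

Below z: R2,000, R5,000, R8,000, R16,000 (q = 4 of N = 6).
Relative gaps: (18000−2000)/18000 = 0.8889; (18000−5000)/18000 = 0.7222; (18000−8000)/18000 = 0.5556; (18000−16000)/18000 = 0.1111.
Σ = 2.277778. Dividing by the full population N = 6 gives P₁ = 0.380.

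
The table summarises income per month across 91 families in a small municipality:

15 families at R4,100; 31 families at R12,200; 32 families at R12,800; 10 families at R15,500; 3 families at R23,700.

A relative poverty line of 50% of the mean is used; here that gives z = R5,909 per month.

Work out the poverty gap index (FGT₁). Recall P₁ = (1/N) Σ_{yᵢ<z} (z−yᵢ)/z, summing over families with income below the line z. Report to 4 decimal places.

0.0505

Below the line: 15×R4,100 (q = 15 of N = 91).
Gap ratios (z−y)/z: (5909−4100)/5909 = 0.3061 (×15).
Sum of shortfalls = 4.592148; P₁ averages over all N: 4.592148 / 91 = 0.0505.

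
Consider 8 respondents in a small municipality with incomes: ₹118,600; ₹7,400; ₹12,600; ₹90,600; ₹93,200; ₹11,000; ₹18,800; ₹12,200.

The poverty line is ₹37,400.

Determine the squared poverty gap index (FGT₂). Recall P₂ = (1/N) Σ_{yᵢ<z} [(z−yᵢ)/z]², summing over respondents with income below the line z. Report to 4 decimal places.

0.2853

Poor units: ₹7,400, ₹11,000, ₹12,200, ₹12,600, ₹18,800 (q = 5 of N = 8).
Relative gaps: (37400−7400)/37400 = 0.8021; (37400−11000)/37400 = 0.7059; (37400−12200)/37400 = 0.6738; (37400−12600)/37400 = 0.6631; (37400−18800)/37400 = 0.4973.
Squared: 0.6434; 0.4983; 0.4540; 0.4397; 0.2473.
Sum = 2.282736; P₂ = 2.282736 / 8 = 0.2853.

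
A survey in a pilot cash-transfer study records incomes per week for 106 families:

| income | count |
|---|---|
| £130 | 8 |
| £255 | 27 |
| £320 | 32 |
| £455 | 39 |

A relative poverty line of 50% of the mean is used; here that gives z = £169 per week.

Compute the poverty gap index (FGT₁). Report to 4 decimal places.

0.0174

Below the line: 8×£130 (q = 8 of N = 106).
Relative gaps: (169−130)/169 = 0.2308 (×8).
Sum of shortfalls = 1.846154; P₁ averages over all N: 1.846154 / 106 = 0.0174.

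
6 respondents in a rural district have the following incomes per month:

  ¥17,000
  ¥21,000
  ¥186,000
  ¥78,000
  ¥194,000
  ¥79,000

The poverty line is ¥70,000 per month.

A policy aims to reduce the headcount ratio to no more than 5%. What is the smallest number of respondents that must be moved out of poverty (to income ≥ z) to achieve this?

Currently q = 2 of N = 6 are below the line (H = 0.333).
A headcount ratio of at most 5% allows at most ⌊0.05 × 6⌋ = 0 poor respondents.
So at least 2 − 0 = 2 must be lifted.

2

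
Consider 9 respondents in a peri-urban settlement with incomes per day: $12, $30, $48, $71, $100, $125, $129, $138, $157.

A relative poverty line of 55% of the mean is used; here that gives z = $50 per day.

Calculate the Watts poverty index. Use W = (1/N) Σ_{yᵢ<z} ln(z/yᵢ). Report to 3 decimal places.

Below the line: $12, $30, $48 (q = 3 of N = 9).
ln(z/y) terms: ln(50/12) = 1.4271; ln(50/30) = 0.5108; ln(50/48) = 0.0408.
W = 1.978764 / 9 = 0.220.

0.220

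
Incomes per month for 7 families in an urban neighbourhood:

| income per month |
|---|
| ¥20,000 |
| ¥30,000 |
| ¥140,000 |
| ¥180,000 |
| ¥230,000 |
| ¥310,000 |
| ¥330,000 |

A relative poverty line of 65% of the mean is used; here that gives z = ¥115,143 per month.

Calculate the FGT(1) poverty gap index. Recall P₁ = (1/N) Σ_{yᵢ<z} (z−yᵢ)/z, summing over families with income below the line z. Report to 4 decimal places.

Poor units: ¥20,000, ¥30,000 (q = 2 of N = 7).
Normalized shortfalls: (115143−20000)/115143 = 0.8263; (115143−30000)/115143 = 0.7395.
Σ = 1.565757. Dividing by the full population N = 7 gives P₁ = 0.2237.

0.2237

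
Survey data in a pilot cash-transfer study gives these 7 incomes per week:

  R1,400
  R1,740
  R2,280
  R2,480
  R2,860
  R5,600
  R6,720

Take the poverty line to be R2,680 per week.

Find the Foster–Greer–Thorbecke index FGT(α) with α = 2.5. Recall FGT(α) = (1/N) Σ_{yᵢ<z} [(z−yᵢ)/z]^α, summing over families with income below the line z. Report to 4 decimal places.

0.0344

Below the line: R1,400, R1,740, R2,280, R2,480 (q = 4 of N = 7).
Normalized shortfalls: (2680−1400)/2680 = 0.4776; (2680−1740)/2680 = 0.3507; (2680−2280)/2680 = 0.1493; (2680−2480)/2680 = 0.0746.
Raised to α = 2.5: 0.15765; 0.07286; 0.00861; 0.00152.
Sum = 0.240634; FGT(2.5) = 0.240634 / 7 = 0.0344.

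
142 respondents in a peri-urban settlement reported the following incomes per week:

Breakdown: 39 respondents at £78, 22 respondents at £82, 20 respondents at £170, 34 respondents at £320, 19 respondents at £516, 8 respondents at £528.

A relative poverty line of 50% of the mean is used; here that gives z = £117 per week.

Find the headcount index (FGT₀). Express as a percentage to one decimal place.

43.0%

61 of the 142 respondents have income below £117.
H = 61/142 = 43.0%.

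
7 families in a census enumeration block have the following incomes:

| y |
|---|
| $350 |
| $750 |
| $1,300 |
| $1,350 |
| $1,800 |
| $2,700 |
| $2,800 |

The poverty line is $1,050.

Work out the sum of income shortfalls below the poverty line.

$1,000

Below the line: $350, $750 (q = 2 of N = 7).
Individual gaps: 1050−350 = 700; 1050−750 = 300.
Aggregate gap = $1,000.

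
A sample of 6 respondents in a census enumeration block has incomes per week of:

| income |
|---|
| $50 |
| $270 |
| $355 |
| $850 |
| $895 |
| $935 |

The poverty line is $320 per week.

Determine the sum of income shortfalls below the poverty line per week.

$320

Below z: $50, $270 (q = 2 of N = 6).
Individual gaps: 320−50 = 270; 320−270 = 50.
Aggregate gap = $320.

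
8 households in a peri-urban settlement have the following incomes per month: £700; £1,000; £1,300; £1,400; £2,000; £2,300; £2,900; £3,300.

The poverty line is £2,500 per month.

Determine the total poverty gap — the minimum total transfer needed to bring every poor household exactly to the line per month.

Below the line: £700, £1,000, £1,300, £1,400, £2,000, £2,300 (q = 6 of N = 8).
Individual gaps: 2500−700 = 1800; 2500−1000 = 1500; 2500−1300 = 1200; 2500−1400 = 1100; 2500−2000 = 500; 2500−2300 = 200.
Aggregate gap = £6,300.

£6,300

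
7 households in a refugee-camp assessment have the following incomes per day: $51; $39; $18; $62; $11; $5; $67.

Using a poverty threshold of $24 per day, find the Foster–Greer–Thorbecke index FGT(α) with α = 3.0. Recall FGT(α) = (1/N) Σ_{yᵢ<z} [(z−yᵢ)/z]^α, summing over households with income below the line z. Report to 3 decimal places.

0.096

Poor units: $5, $11, $18 (q = 3 of N = 7).
Gap ratios (z−y)/z: (24−5)/24 = 0.7917; (24−11)/24 = 0.5417; (24−18)/24 = 0.2500.
Raised to α = 3.0: 0.49617; 0.15893; 0.01562.
Sum = 0.670718; FGT(3.0) = 0.670718 / 7 = 0.096.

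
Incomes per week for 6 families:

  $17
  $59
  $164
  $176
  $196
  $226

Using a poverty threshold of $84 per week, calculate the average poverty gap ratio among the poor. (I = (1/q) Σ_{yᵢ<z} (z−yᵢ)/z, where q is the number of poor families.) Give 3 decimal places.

Poor units: $17, $59 (q = 2 of N = 6).
Relative gaps: 0.7976, 0.2976; sum = 1.095238.
I averages over the q = 2 poor units only: 1.095238 / 2 = 0.548.

0.548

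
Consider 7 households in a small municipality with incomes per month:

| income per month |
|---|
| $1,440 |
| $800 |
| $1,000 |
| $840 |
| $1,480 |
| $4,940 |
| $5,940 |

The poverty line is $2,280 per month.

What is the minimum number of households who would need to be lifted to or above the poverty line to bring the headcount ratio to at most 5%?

5

Currently q = 5 of N = 7 are below the line (H = 0.714).
A headcount ratio of at most 5% allows at most ⌊0.05 × 7⌋ = 0 poor households.
So at least 5 − 0 = 5 must be lifted.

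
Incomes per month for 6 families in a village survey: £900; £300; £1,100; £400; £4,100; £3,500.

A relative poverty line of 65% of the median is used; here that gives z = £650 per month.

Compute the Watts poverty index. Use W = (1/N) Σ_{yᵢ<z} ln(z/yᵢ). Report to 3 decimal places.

Incomes under z: £300, £400 (q = 2 of N = 6).
ln(z/y) terms: ln(650/300) = 0.7732; ln(650/400) = 0.4855.
W = 1.258698 / 6 = 0.210.

0.210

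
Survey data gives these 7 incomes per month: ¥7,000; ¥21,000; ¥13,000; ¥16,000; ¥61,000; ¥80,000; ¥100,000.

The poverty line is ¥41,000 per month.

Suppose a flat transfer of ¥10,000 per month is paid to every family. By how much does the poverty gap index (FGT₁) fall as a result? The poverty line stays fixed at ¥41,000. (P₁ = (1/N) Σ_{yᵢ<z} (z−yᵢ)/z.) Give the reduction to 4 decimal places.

0.1394

Before: below the line — ¥7,000, ¥13,000, ¥16,000, ¥21,000; poverty gap index (FGT₁) = 0.372822.
After the ¥10,000 transfer: below the line — ¥17,000, ¥23,000, ¥26,000, ¥31,000; poverty gap index (FGT₁) = 0.233449.
Reduction = 0.372822 − 0.233449 = 0.1394.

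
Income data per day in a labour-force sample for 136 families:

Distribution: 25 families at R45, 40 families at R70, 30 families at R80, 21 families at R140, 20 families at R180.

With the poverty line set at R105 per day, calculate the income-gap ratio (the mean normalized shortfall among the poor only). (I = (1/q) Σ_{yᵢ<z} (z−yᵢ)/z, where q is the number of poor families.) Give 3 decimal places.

Below the line: 25×R45, 40×R70, 30×R80 (q = 95 of N = 136).
Relative gaps: 0.5714 (×25), 0.3333 (×40), 0.2381 (×30); sum = 34.761905.
I averages over the q = 95 poor units only: 34.761905 / 95 = 0.366.

0.366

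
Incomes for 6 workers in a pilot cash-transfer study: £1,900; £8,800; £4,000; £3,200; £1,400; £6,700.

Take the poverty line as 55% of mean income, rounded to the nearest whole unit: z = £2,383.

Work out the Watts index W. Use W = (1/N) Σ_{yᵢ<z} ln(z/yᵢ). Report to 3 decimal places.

Below the line: £1,400, £1,900 (q = 2 of N = 6).
Log gaps: ln(2383/1400) = 0.5319; ln(2383/1900) = 0.2265.
W = 0.758394 / 6 = 0.126.

0.126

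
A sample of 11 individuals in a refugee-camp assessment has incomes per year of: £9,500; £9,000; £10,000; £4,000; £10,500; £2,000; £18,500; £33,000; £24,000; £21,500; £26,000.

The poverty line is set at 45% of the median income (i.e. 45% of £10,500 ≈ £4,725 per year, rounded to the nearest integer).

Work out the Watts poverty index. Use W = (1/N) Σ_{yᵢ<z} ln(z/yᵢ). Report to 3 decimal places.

Below the line: £2,000, £4,000 (q = 2 of N = 11).
ln(z/y) terms: ln(4725/2000) = 0.8597; ln(4725/4000) = 0.1666.
W = 1.026294 / 11 = 0.093.

0.093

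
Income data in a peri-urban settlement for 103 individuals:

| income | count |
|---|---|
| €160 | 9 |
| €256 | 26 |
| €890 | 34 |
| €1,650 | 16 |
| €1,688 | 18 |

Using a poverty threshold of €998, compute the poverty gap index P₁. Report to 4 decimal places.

0.2968

Below the line: 9×€160, 26×€256, 34×€890 (q = 69 of N = 103).
Shortfall ratios: (998−160)/998 = 0.8397 (×9); (998−256)/998 = 0.7435 (×26); (998−890)/998 = 0.1082 (×34).
Sum of shortfalls = 30.567134; P₁ averages over all N: 30.567134 / 103 = 0.2968.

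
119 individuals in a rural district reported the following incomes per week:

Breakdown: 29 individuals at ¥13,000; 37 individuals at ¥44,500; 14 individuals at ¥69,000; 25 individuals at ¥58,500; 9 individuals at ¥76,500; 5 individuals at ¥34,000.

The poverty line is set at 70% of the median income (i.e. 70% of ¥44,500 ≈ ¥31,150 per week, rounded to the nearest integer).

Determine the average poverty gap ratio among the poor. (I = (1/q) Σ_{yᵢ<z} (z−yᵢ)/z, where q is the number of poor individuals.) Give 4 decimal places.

0.5827

Below z: 29×¥13,000 (q = 29 of N = 119).
Shortfall ratios (z−y)/z: 0.5827 (×29); sum = 16.897271.
The income-gap ratio divides by q (the poor only): 16.897271 / 29 = 0.5827.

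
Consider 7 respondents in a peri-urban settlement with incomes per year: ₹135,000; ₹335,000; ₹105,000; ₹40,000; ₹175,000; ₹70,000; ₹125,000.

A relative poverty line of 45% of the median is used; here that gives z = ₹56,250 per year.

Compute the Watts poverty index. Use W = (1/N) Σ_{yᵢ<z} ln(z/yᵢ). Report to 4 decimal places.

0.0487

Poor units: ₹40,000 (q = 1 of N = 7).
ln(z/y) terms: ln(56250/40000) = 0.3409.
W = 0.340927 / 7 = 0.0487.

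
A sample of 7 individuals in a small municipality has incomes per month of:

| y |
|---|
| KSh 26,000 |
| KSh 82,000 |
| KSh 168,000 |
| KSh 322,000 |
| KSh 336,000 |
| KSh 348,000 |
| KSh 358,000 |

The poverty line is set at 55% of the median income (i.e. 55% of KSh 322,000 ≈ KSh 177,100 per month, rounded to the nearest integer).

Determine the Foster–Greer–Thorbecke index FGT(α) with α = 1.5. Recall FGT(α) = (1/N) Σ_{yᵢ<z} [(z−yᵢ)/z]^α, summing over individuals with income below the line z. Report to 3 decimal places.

Poor units: KSh 26,000, KSh 82,000, KSh 168,000 (q = 3 of N = 7).
Shortfall ratios: (177100−26000)/177100 = 0.8532; (177100−82000)/177100 = 0.5370; (177100−168000)/177100 = 0.0514.
Raised to α = 1.5: 0.78808; 0.39350; 0.01165.
Sum = 1.193223; FGT(1.5) = 1.193223 / 7 = 0.170.

0.170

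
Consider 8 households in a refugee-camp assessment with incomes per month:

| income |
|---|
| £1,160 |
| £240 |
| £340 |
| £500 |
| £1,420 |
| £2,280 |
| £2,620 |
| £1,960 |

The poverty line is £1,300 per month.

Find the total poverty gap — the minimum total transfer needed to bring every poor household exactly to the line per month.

Below the line: £240, £340, £500, £1,160 (q = 4 of N = 8).
Individual gaps: 1300−240 = 1060; 1300−340 = 960; 1300−500 = 800; 1300−1160 = 140.
Aggregate gap = £2,960.

£2,960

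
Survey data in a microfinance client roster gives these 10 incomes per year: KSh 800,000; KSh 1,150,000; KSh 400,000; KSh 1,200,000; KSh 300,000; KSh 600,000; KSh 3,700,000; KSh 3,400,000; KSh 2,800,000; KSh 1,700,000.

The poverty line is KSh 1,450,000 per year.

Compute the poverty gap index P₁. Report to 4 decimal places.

Below the line: KSh 300,000, KSh 400,000, KSh 600,000, KSh 800,000, KSh 1,150,000, KSh 1,200,000 (q = 6 of N = 10).
Relative gaps: (1450000−300000)/1450000 = 0.7931; (1450000−400000)/1450000 = 0.7241; (1450000−600000)/1450000 = 0.5862; (1450000−800000)/1450000 = 0.4483; (1450000−1150000)/1450000 = 0.2069; (1450000−1200000)/1450000 = 0.1724.
Σ = 2.931034. Dividing by the full population N = 10 gives P₁ = 0.2931.

0.2931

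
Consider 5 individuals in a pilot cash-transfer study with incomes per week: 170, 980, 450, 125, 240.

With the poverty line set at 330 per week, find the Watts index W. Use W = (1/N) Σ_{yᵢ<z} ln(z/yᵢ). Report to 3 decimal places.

Below z: 125, 170, 240 (q = 3 of N = 5).
ln(z/y) terms: ln(330/125) = 0.9708; ln(330/170) = 0.6633; ln(330/240) = 0.3185.
W = 1.952527 / 5 = 0.391.

0.391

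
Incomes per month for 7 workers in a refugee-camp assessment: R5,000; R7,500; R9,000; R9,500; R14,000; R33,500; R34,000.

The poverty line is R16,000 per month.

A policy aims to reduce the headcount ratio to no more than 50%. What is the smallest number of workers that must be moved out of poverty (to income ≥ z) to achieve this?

5 of the 7 workers are poor, so H = 5/7 = 0.714.
A headcount ratio of at most 50% allows at most ⌊0.50 × 7⌋ = 3 poor workers.
So at least 5 − 3 = 2 must be lifted.

2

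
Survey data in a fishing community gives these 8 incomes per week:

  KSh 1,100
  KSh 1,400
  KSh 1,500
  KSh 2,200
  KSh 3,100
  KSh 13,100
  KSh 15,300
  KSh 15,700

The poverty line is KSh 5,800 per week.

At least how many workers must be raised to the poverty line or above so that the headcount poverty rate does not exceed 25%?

Currently q = 5 of N = 8 are below the line (H = 0.625).
A headcount ratio of at most 25% allows at most ⌊0.25 × 8⌋ = 2 poor workers.
So at least 5 − 2 = 3 must be lifted.

3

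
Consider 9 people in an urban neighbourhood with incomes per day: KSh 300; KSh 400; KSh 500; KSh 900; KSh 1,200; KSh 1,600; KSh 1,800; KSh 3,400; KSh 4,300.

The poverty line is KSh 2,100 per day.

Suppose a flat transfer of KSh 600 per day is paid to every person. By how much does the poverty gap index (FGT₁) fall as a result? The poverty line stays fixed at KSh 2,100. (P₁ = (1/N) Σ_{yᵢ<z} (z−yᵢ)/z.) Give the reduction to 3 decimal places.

0.201

Before: below the line — KSh 300, KSh 400, KSh 500, KSh 900, KSh 1,200, KSh 1,600, KSh 1,800; poverty gap index (FGT₁) = 0.42328.
After the KSh 600 transfer: below the line — KSh 900, KSh 1,000, KSh 1,100, KSh 1,500, KSh 1,800; poverty gap index (FGT₁) = 0.22222.
Reduction = 0.42328 − 0.22222 = 0.201.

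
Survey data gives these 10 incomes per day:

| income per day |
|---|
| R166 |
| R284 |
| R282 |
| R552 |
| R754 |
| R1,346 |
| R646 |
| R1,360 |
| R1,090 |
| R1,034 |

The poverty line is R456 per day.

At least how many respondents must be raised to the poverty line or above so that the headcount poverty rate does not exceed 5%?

3

3 of the 10 respondents are poor, so H = 3/10 = 0.300.
A headcount ratio of at most 5% allows at most ⌊0.05 × 10⌋ = 0 poor respondents.
So at least 3 − 0 = 3 must be lifted.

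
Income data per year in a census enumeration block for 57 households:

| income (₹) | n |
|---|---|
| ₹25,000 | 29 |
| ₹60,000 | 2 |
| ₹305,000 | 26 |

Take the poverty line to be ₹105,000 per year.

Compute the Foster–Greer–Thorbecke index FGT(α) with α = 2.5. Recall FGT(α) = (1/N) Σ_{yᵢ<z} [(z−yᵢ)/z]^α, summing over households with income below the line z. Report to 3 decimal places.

0.262

Below z: 29×₹25,000, 2×₹60,000 (q = 31 of N = 57).
Gap ratios (z−y)/z: (105000−25000)/105000 = 0.7619 (×29); (105000−60000)/105000 = 0.4286 (×2).
Raised to α = 2.5: 0.50670 (×29); 0.12024 (×2).
Sum = 14.934813; FGT(2.5) = 14.934813 / 57 = 0.262.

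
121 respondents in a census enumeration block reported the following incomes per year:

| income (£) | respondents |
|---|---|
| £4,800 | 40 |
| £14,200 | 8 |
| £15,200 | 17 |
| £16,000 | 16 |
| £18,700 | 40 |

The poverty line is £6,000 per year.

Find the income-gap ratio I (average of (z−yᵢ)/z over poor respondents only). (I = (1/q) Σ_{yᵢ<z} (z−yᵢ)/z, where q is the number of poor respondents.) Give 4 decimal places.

Below the line: 40×£4,800 (q = 40 of N = 121).
Shortfall ratios (z−y)/z: 0.2000 (×40); sum = 8.000000.
The income-gap ratio divides by q (the poor only): 8.000000 / 40 = 0.2000.

0.2000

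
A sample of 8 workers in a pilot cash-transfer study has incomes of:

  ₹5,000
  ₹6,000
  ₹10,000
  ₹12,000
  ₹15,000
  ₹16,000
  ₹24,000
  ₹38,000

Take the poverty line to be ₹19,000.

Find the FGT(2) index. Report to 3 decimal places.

0.180

Poor units: ₹5,000, ₹6,000, ₹10,000, ₹12,000, ₹15,000, ₹16,000 (q = 6 of N = 8).
Shortfall ratios: (19000−5000)/19000 = 0.7368; (19000−6000)/19000 = 0.6842; (19000−10000)/19000 = 0.4737; (19000−12000)/19000 = 0.3684; (19000−15000)/19000 = 0.2105; (19000−16000)/19000 = 0.1579.
Squared: 0.5429; 0.4681; 0.2244; 0.1357; 0.0443; 0.0249.
Sum = 1.440443; P₂ = 1.440443 / 8 = 0.180.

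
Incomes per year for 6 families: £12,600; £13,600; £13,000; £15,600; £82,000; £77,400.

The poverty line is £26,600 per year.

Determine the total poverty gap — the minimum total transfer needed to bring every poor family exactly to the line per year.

Poor units: £12,600, £13,000, £13,600, £15,600 (q = 4 of N = 6).
Individual gaps: 26600−12600 = 14000; 26600−13000 = 13600; 26600−13600 = 13000; 26600−15600 = 11000.
Aggregate gap = £51,600.

£51,600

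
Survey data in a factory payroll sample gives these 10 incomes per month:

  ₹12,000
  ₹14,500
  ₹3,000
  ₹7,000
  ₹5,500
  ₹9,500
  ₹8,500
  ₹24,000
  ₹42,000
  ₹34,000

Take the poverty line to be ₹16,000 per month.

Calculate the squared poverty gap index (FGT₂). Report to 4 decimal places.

0.1863

Poor units: ₹3,000, ₹5,500, ₹7,000, ₹8,500, ₹9,500, ₹12,000, ₹14,500 (q = 7 of N = 10).
Shortfall ratios: (16000−3000)/16000 = 0.8125; (16000−5500)/16000 = 0.6562; (16000−7000)/16000 = 0.5625; (16000−8500)/16000 = 0.4688; (16000−9500)/16000 = 0.4062; (16000−12000)/16000 = 0.2500; (16000−14500)/16000 = 0.0938.
Squared: 0.6602; 0.4307; 0.3164; 0.2197; 0.1650; 0.0625; 0.0088.
Sum = 1.863281; P₂ = 1.863281 / 10 = 0.1863.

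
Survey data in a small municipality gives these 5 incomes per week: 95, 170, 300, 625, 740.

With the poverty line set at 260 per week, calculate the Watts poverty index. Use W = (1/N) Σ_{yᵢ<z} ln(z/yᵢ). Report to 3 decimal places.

Below the line: 95, 170 (q = 2 of N = 5).
Log shortfalls: ln(260/95) = 1.0068; ln(260/170) = 0.4249.
W = 1.431688 / 5 = 0.286.

0.286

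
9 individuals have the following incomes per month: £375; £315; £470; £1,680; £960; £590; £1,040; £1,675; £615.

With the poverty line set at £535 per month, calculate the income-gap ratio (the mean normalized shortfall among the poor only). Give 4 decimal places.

0.2773

Incomes under z: £315, £375, £470 (q = 3 of N = 9).
Shortfall ratios (z−y)/z: 0.4112, 0.2991, 0.1215; sum = 0.831776.
The income-gap ratio divides by q (the poor only): 0.831776 / 3 = 0.2773.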